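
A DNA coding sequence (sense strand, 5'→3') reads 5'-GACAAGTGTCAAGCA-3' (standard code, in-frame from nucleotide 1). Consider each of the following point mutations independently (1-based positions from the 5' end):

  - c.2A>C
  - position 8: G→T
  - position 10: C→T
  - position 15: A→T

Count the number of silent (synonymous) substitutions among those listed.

Codon 1: GAC (Asp) → GCC (Ala) — missense.
Codon 3: TGT (Cys) → TTT (Phe) — missense.
Codon 4: CAA (Gln) → TAA (Stop) — nonsense.
Codon 5: GCA (Ala) → GCT (Ala) — synonymous.
Synonymous: 1 of 4.

1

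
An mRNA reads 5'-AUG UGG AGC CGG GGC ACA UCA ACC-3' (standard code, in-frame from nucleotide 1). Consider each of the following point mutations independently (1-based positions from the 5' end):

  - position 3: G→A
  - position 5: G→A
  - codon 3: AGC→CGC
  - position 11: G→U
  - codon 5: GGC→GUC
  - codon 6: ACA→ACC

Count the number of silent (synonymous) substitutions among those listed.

Codon 1: AUG (Met) → AUA (Ile) — missense.
Codon 2: UGG (Trp) → UAG (Stop) — nonsense.
Codon 3: AGC (Ser) → CGC (Arg) — missense.
Codon 4: CGG (Arg) → CUG (Leu) — missense.
Codon 5: GGC (Gly) → GUC (Val) — missense.
Codon 6: ACA (Thr) → ACC (Thr) — synonymous.
Synonymous: 1 of 6.

1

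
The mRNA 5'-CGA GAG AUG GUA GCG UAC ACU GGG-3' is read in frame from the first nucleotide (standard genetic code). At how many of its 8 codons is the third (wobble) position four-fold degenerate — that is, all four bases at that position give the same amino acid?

5

Codon 1 CGA (Arg): third position 4-fold.
Codon 2 GAG (Glu): third position 2-fold.
Codon 3 AUG (Met): third position 1-fold.
Codon 4 GUA (Val): third position 4-fold.
Codon 5 GCG (Ala): third position 4-fold.
Codon 6 UAC (Tyr): third position 2-fold.
Codon 7 ACU (Thr): third position 4-fold.
Codon 8 GGG (Gly): third position 4-fold.
Four-fold degenerate third positions: 5.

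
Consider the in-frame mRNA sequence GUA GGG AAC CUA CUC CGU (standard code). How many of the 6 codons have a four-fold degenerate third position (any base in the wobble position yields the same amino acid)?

Codon 1 GUA (Val): third position 4-fold.
Codon 2 GGG (Gly): third position 4-fold.
Codon 3 AAC (Asn): third position 2-fold.
Codon 4 CUA (Leu): third position 4-fold.
Codon 5 CUC (Leu): third position 4-fold.
Codon 6 CGU (Arg): third position 4-fold.
Four-fold degenerate third positions: 5.

5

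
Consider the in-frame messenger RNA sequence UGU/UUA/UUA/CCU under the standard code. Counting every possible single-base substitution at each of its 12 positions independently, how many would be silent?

8

Codon 1 (UGU, Cys): 1 synonymous substitution.
Codon 2 (UUA, Leu): 2 synonymous substitutions.
Codon 3 (UUA, Leu): 2 synonymous substitutions.
Codon 4 (CCU, Pro): 3 synonymous substitutions.
Total: 1 + 2 + 2 + 3 = 8.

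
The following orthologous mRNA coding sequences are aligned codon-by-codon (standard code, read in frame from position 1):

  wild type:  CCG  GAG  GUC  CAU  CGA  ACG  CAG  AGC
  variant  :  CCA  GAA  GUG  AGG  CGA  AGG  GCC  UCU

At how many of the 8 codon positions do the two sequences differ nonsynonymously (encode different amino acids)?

Codon 1: CCG Pro / CCA Pro — synonymous.
Codon 2: GAG Glu / GAA Glu — synonymous.
Codon 3: GUC Val / GUG Val — synonymous.
Codon 4: CAU His / AGG Arg — nonsynonymous.
Codon 5: CGA Arg / CGA Arg — identical.
Codon 6: ACG Thr / AGG Arg — nonsynonymous.
Codon 7: CAG Gln / GCC Ala — nonsynonymous.
Codon 8: AGC Ser / UCU Ser — synonymous.
Nonsynonymous differences: 3.

3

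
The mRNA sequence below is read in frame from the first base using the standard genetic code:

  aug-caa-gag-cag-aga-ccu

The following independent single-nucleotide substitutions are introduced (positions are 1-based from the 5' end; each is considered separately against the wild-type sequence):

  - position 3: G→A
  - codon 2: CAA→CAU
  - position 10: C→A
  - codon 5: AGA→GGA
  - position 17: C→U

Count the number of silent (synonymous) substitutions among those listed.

Codon 1: AUG (Met) → AUA (Ile) — missense.
Codon 2: CAA (Gln) → CAU (His) — missense.
Codon 4: CAG (Gln) → AAG (Lys) — missense.
Codon 5: AGA (Arg) → GGA (Gly) — missense.
Codon 6: CCU (Pro) → CUU (Leu) — missense.
Synonymous: 0 of 5.

0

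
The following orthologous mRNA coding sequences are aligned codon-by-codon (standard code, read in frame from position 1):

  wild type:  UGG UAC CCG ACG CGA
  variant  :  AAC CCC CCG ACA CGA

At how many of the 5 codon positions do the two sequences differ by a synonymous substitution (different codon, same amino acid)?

1

Codon 1: UGG Trp / AAC Asn — nonsynonymous.
Codon 2: UAC Tyr / CCC Pro — nonsynonymous.
Codon 3: CCG Pro / CCG Pro — identical.
Codon 4: ACG Thr / ACA Thr — synonymous.
Codon 5: CGA Arg / CGA Arg — identical.
Synonymous differences: 1.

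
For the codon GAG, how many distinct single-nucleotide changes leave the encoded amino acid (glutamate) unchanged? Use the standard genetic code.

1

Position 1: none → 0 synonymous.
Position 2: none → 0 synonymous.
Position 3: GAA → 1 synonymous.
Total: 0 + 0 + 1 = 1.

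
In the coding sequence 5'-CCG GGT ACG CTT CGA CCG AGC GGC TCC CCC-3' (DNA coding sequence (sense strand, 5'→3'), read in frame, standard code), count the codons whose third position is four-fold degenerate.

Codon 1 CCG (Pro): third position 4-fold.
Codon 2 GGT (Gly): third position 4-fold.
Codon 3 ACG (Thr): third position 4-fold.
Codon 4 CTT (Leu): third position 4-fold.
Codon 5 CGA (Arg): third position 4-fold.
Codon 6 CCG (Pro): third position 4-fold.
Codon 7 AGC (Ser): third position 2-fold.
Codon 8 GGC (Gly): third position 4-fold.
Codon 9 TCC (Ser): third position 4-fold.
Codon 10 CCC (Pro): third position 4-fold.
Four-fold degenerate third positions: 9.

9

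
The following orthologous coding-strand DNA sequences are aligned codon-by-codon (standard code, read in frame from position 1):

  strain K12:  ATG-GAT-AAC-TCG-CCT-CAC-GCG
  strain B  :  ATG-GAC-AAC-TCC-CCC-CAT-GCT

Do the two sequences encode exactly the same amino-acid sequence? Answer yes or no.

Codon 1: ATG Met / ATG Met — identical.
Codon 2: GAT Asp / GAC Asp — synonymous.
Codon 3: AAC Asn / AAC Asn — identical.
Codon 4: TCG Ser / TCC Ser — synonymous.
Codon 5: CCT Pro / CCC Pro — synonymous.
Codon 6: CAC His / CAT His — synonymous.
Codon 7: GCG Ala / GCT Ala — synonymous.
Nonsynonymous differences: 0 → same protein.

yes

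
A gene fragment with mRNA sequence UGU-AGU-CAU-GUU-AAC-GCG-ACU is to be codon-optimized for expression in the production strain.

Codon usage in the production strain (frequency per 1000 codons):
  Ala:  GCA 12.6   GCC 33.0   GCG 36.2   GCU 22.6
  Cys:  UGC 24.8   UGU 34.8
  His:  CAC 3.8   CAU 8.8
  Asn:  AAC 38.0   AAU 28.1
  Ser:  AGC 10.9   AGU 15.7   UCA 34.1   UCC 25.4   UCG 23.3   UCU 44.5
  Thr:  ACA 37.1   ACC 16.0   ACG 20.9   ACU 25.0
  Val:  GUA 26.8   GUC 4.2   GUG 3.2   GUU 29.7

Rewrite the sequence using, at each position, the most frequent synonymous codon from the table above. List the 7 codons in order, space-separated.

UGU UCU CAU GUU AAC GCG ACA

Codon 1 (Cys): best is UGU at 34.8.
Codon 2 (Ser): best is UCU at 44.5.
Codon 3 (His): best is CAU at 8.8.
Codon 4 (Val): best is GUU at 29.7.
Codon 5 (Asn): best is AAC at 38.0.
Codon 6 (Ala): best is GCG at 36.2.
Codon 7 (Thr): best is ACA at 37.1.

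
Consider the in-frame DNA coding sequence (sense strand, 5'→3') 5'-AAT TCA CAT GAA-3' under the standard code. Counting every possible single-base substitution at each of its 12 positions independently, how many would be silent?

6

Codon 1 (AAT, Asn): 1 synonymous substitution.
Codon 2 (TCA, Ser): 3 synonymous substitutions.
Codon 3 (CAT, His): 1 synonymous substitution.
Codon 4 (GAA, Glu): 1 synonymous substitution.
Total: 1 + 3 + 1 + 1 = 6.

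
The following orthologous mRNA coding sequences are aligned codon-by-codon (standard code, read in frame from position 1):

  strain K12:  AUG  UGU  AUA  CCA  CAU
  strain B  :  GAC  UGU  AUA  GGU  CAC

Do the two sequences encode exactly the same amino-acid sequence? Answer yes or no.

Codon 1: AUG Met / GAC Asp — nonsynonymous.
Codon 2: UGU Cys / UGU Cys — identical.
Codon 3: AUA Ile / AUA Ile — identical.
Codon 4: CCA Pro / GGU Gly — nonsynonymous.
Codon 5: CAU His / CAC His — synonymous.
Nonsynonymous differences: 2 → different protein.

no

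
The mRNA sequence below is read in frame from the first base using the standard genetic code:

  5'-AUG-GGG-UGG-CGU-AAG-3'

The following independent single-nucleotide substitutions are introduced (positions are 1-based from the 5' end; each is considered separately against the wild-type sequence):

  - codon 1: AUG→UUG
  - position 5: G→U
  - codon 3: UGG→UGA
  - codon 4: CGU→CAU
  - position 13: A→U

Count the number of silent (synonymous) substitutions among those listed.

0

Codon 1: AUG (Met) → UUG (Leu) — missense.
Codon 2: GGG (Gly) → GUG (Val) — missense.
Codon 3: UGG (Trp) → UGA (Stop) — nonsense.
Codon 4: CGU (Arg) → CAU (His) — missense.
Codon 5: AAG (Lys) → UAG (Stop) — nonsense.
Synonymous: 0 of 5.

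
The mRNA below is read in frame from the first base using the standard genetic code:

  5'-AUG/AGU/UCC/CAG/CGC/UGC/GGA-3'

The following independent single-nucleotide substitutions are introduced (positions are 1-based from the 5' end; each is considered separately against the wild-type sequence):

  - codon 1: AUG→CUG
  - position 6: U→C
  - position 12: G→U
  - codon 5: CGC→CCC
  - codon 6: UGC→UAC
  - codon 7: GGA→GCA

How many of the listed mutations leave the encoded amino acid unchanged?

Codon 1: AUG (Met) → CUG (Leu) — missense.
Codon 2: AGU (Ser) → AGC (Ser) — synonymous.
Codon 4: CAG (Gln) → CAU (His) — missense.
Codon 5: CGC (Arg) → CCC (Pro) — missense.
Codon 6: UGC (Cys) → UAC (Tyr) — missense.
Codon 7: GGA (Gly) → GCA (Ala) — missense.
Synonymous: 1 of 6.

1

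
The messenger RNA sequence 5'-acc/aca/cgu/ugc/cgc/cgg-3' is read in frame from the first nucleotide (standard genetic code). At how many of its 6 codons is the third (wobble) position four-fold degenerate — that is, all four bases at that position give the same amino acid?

Codon 1 ACC (Thr): third position 4-fold.
Codon 2 ACA (Thr): third position 4-fold.
Codon 3 CGU (Arg): third position 4-fold.
Codon 4 UGC (Cys): third position 2-fold.
Codon 5 CGC (Arg): third position 4-fold.
Codon 6 CGG (Arg): third position 4-fold.
Four-fold degenerate third positions: 5.

5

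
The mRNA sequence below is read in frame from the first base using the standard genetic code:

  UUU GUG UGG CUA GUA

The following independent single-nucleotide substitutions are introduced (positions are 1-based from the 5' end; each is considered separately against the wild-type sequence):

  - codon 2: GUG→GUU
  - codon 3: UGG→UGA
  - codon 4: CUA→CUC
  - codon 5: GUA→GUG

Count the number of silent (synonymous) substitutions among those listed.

Codon 2: GUG (Val) → GUU (Val) — synonymous.
Codon 3: UGG (Trp) → UGA (Stop) — nonsense.
Codon 4: CUA (Leu) → CUC (Leu) — synonymous.
Codon 5: GUA (Val) → GUG (Val) — synonymous.
Synonymous: 3 of 4.

3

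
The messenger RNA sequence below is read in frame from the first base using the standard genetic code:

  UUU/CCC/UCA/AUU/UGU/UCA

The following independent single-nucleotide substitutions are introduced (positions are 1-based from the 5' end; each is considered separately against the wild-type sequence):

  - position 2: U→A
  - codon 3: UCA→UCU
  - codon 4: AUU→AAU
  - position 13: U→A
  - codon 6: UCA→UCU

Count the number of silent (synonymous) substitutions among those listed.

Codon 1: UUU (Phe) → UAU (Tyr) — missense.
Codon 3: UCA (Ser) → UCU (Ser) — synonymous.
Codon 4: AUU (Ile) → AAU (Asn) — missense.
Codon 5: UGU (Cys) → AGU (Ser) — missense.
Codon 6: UCA (Ser) → UCU (Ser) — synonymous.
Synonymous: 2 of 5.

2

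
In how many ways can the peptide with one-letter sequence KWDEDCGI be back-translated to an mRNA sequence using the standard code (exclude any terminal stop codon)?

Lys: 2 codons.
Trp: 1 codon.
Asp: 2 codons.
Glu: 2 codons.
Asp: 2 codons.
Cys: 2 codons.
Gly: 4 codons.
Ile: 3 codons.
2 × 1 × 2 × 2 × 2 × 2 × 4 × 3 = 384.

384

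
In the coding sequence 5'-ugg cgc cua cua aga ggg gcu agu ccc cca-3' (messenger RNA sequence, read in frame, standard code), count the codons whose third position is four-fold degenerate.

Codon 1 UGG (Trp): third position 1-fold.
Codon 2 CGC (Arg): third position 4-fold.
Codon 3 CUA (Leu): third position 4-fold.
Codon 4 CUA (Leu): third position 4-fold.
Codon 5 AGA (Arg): third position 2-fold.
Codon 6 GGG (Gly): third position 4-fold.
Codon 7 GCU (Ala): third position 4-fold.
Codon 8 AGU (Ser): third position 2-fold.
Codon 9 CCC (Pro): third position 4-fold.
Codon 10 CCA (Pro): third position 4-fold.
Four-fold degenerate third positions: 7.

7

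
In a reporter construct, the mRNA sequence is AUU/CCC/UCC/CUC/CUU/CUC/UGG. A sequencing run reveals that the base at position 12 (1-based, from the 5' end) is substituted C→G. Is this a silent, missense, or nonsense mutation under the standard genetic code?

Position 12 falls in codon 4: CUC → Leu.
After the substitution the codon is CUG → Leu.
Both encode Leu, so the change is synonymous.

silent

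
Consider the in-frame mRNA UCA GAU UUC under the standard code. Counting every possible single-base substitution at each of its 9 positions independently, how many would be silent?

5

Codon 1 (UCA, Ser): 3 synonymous substitutions.
Codon 2 (GAU, Asp): 1 synonymous substitution.
Codon 3 (UUC, Phe): 1 synonymous substitution.
Total: 3 + 1 + 1 = 5.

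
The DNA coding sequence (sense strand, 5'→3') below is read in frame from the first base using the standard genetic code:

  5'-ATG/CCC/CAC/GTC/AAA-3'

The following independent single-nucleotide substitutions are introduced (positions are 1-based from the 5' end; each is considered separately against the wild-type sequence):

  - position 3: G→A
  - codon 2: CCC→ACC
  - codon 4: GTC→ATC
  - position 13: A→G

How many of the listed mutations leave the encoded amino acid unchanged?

Codon 1: ATG (Met) → ATA (Ile) — missense.
Codon 2: CCC (Pro) → ACC (Thr) — missense.
Codon 4: GTC (Val) → ATC (Ile) — missense.
Codon 5: AAA (Lys) → GAA (Glu) — missense.
Synonymous: 0 of 4.

0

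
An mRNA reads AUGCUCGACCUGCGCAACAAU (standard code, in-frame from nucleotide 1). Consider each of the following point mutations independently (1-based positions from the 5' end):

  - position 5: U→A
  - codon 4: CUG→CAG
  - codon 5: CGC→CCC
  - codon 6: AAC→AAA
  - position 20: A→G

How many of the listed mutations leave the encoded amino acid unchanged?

Codon 2: CUC (Leu) → CAC (His) — missense.
Codon 4: CUG (Leu) → CAG (Gln) — missense.
Codon 5: CGC (Arg) → CCC (Pro) — missense.
Codon 6: AAC (Asn) → AAA (Lys) — missense.
Codon 7: AAU (Asn) → AGU (Ser) — missense.
Synonymous: 0 of 5.

0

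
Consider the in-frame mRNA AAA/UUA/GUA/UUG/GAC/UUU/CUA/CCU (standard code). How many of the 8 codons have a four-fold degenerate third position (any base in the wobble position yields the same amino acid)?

Codon 1 AAA (Lys): third position 2-fold.
Codon 2 UUA (Leu): third position 2-fold.
Codon 3 GUA (Val): third position 4-fold.
Codon 4 UUG (Leu): third position 2-fold.
Codon 5 GAC (Asp): third position 2-fold.
Codon 6 UUU (Phe): third position 2-fold.
Codon 7 CUA (Leu): third position 4-fold.
Codon 8 CCU (Pro): third position 4-fold.
Four-fold degenerate third positions: 3.

3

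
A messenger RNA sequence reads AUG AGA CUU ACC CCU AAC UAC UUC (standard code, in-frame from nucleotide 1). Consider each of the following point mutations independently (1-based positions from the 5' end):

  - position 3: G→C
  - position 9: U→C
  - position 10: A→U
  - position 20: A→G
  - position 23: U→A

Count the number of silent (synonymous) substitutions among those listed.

Codon 1: AUG (Met) → AUC (Ile) — missense.
Codon 3: CUU (Leu) → CUC (Leu) — synonymous.
Codon 4: ACC (Thr) → UCC (Ser) — missense.
Codon 7: UAC (Tyr) → UGC (Cys) — missense.
Codon 8: UUC (Phe) → UAC (Tyr) — missense.
Synonymous: 1 of 5.

1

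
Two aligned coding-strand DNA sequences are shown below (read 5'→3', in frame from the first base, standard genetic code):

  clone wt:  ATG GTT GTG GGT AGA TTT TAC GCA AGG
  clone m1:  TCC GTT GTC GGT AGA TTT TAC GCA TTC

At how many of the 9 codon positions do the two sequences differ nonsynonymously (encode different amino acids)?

Codon 1: ATG Met / TCC Ser — nonsynonymous.
Codon 2: GTT Val / GTT Val — identical.
Codon 3: GTG Val / GTC Val — synonymous.
Codon 4: GGT Gly / GGT Gly — identical.
Codon 5: AGA Arg / AGA Arg — identical.
Codon 6: TTT Phe / TTT Phe — identical.
Codon 7: TAC Tyr / TAC Tyr — identical.
Codon 8: GCA Ala / GCA Ala — identical.
Codon 9: AGG Arg / TTC Phe — nonsynonymous.
Nonsynonymous differences: 2.

2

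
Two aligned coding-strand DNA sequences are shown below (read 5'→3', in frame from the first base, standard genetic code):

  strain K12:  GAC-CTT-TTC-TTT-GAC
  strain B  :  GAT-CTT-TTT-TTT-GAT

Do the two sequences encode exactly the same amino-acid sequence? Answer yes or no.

yes

Codon 1: GAC Asp / GAT Asp — synonymous.
Codon 2: CTT Leu / CTT Leu — identical.
Codon 3: TTC Phe / TTT Phe — synonymous.
Codon 4: TTT Phe / TTT Phe — identical.
Codon 5: GAC Asp / GAT Asp — synonymous.
Nonsynonymous differences: 0 → same protein.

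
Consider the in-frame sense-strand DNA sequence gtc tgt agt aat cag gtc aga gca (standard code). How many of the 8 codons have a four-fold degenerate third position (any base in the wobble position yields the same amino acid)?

Codon 1 GTC (Val): third position 4-fold.
Codon 2 TGT (Cys): third position 2-fold.
Codon 3 AGT (Ser): third position 2-fold.
Codon 4 AAT (Asn): third position 2-fold.
Codon 5 CAG (Gln): third position 2-fold.
Codon 6 GTC (Val): third position 4-fold.
Codon 7 AGA (Arg): third position 2-fold.
Codon 8 GCA (Ala): third position 4-fold.
Four-fold degenerate third positions: 3.

3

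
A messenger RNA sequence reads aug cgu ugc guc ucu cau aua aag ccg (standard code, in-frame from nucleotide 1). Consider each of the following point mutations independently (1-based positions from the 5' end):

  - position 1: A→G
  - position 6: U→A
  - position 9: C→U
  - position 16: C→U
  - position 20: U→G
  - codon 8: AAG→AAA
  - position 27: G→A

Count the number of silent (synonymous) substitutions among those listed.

4

Codon 1: AUG (Met) → GUG (Val) — missense.
Codon 2: CGU (Arg) → CGA (Arg) — synonymous.
Codon 3: UGC (Cys) → UGU (Cys) — synonymous.
Codon 6: CAU (His) → UAU (Tyr) — missense.
Codon 7: AUA (Ile) → AGA (Arg) — missense.
Codon 8: AAG (Lys) → AAA (Lys) — synonymous.
Codon 9: CCG (Pro) → CCA (Pro) — synonymous.
Synonymous: 4 of 7.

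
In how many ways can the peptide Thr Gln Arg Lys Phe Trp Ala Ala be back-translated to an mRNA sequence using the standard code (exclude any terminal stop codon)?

3072

Thr: 4 codons.
Gln: 2 codons.
Arg: 6 codons.
Lys: 2 codons.
Phe: 2 codons.
Trp: 1 codon.
Ala: 4 codons.
Ala: 4 codons.
4 × 2 × 6 × 2 × 2 × 1 × 4 × 4 = 3072.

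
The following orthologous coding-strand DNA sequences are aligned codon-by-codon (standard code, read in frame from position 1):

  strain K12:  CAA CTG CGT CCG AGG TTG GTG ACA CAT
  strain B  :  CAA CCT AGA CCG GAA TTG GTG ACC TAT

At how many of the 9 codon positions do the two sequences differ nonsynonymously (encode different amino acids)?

Codon 1: CAA Gln / CAA Gln — identical.
Codon 2: CTG Leu / CCT Pro — nonsynonymous.
Codon 3: CGT Arg / AGA Arg — synonymous.
Codon 4: CCG Pro / CCG Pro — identical.
Codon 5: AGG Arg / GAA Glu — nonsynonymous.
Codon 6: TTG Leu / TTG Leu — identical.
Codon 7: GTG Val / GTG Val — identical.
Codon 8: ACA Thr / ACC Thr — synonymous.
Codon 9: CAT His / TAT Tyr — nonsynonymous.
Nonsynonymous differences: 3.

3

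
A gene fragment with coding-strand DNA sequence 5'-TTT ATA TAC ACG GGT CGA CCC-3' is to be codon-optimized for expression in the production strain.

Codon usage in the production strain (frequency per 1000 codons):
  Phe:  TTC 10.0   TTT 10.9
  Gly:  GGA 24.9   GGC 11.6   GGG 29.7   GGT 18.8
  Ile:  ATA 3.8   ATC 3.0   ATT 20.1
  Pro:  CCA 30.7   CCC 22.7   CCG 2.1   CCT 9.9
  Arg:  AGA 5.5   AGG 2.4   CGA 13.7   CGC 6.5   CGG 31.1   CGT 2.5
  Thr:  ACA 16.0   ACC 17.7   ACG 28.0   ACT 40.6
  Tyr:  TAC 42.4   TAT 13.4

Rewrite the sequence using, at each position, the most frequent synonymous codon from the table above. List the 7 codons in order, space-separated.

Codon 1 (Phe): best is TTT at 10.9.
Codon 2 (Ile): best is ATT at 20.1.
Codon 3 (Tyr): best is TAC at 42.4.
Codon 4 (Thr): best is ACT at 40.6.
Codon 5 (Gly): best is GGG at 29.7.
Codon 6 (Arg): best is CGG at 31.1.
Codon 7 (Pro): best is CCA at 30.7.

TTT ATT TAC ACT GGG CGG CCA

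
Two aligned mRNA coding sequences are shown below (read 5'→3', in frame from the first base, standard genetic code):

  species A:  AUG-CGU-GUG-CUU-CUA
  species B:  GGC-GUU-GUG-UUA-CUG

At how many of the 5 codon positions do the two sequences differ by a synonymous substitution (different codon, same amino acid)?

Codon 1: AUG Met / GGC Gly — nonsynonymous.
Codon 2: CGU Arg / GUU Val — nonsynonymous.
Codon 3: GUG Val / GUG Val — identical.
Codon 4: CUU Leu / UUA Leu — synonymous.
Codon 5: CUA Leu / CUG Leu — synonymous.
Synonymous differences: 2.

2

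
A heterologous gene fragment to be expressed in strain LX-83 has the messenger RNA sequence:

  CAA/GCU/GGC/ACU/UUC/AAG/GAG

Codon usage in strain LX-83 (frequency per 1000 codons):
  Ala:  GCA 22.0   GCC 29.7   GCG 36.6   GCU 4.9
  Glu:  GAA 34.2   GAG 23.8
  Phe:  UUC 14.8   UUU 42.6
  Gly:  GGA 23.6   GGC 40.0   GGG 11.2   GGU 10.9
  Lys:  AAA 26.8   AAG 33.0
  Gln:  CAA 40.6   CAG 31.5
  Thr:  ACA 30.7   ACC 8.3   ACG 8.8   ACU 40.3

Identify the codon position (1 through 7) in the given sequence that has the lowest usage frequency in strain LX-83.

Codon 1 CAA (Gln): 40.6 per 1000.
Codon 2 GCU (Ala): 4.9 per 1000.
Codon 3 GGC (Gly): 40.0 per 1000.
Codon 4 ACU (Thr): 40.3 per 1000.
Codon 5 UUC (Phe): 14.8 per 1000.
Codon 6 AAG (Lys): 33.0 per 1000.
Codon 7 GAG (Glu): 23.8 per 1000.
Lowest frequency is 4.9 at codon 2.

2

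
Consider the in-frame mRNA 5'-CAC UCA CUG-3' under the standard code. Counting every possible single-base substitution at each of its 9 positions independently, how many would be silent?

8

Codon 1 (CAC, His): 1 synonymous substitution.
Codon 2 (UCA, Ser): 3 synonymous substitutions.
Codon 3 (CUG, Leu): 4 synonymous substitutions.
Total: 1 + 3 + 4 = 8.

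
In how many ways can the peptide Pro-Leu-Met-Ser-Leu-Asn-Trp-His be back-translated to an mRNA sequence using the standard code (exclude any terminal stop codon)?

3456

Pro: 4 codons.
Leu: 6 codons.
Met: 1 codon.
Ser: 6 codons.
Leu: 6 codons.
Asn: 2 codons.
Trp: 1 codon.
His: 2 codons.
4 × 6 × 1 × 6 × 6 × 2 × 1 × 2 = 3456.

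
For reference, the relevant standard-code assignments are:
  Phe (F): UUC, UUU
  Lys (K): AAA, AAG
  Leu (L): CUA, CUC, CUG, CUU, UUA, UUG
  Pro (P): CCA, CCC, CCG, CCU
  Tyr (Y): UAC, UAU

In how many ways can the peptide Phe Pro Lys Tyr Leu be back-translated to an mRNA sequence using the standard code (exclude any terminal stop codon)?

Phe: 2 codons.
Pro: 4 codons.
Lys: 2 codons.
Tyr: 2 codons.
Leu: 6 codons.
2 × 4 × 2 × 2 × 6 = 192.

192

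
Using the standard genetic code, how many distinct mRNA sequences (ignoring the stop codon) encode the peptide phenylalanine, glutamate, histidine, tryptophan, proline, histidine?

Phe: 2 codons.
Glu: 2 codons.
His: 2 codons.
Trp: 1 codon.
Pro: 4 codons.
His: 2 codons.
2 × 2 × 2 × 1 × 4 × 2 = 64.

64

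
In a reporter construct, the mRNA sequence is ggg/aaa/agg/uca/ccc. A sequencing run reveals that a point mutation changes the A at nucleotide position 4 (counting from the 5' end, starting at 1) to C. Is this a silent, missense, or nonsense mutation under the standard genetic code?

Position 4 falls in codon 2: AAA → Lys.
After the substitution the codon is CAA → Gln.
Lys ≠ Gln, so this is a missense mutation.

missense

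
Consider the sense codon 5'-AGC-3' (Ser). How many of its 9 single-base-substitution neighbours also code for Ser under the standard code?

Position 1: none → 0 synonymous.
Position 2: none → 0 synonymous.
Position 3: AGT → 1 synonymous.
Total: 0 + 0 + 1 = 1.

1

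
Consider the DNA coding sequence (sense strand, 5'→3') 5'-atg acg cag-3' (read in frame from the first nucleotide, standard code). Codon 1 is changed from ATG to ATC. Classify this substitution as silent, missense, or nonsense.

missense

Position 3 falls in codon 1: ATG → Met.
After the substitution the codon is ATC → Ile.
Met ≠ Ile, so this is a missense mutation.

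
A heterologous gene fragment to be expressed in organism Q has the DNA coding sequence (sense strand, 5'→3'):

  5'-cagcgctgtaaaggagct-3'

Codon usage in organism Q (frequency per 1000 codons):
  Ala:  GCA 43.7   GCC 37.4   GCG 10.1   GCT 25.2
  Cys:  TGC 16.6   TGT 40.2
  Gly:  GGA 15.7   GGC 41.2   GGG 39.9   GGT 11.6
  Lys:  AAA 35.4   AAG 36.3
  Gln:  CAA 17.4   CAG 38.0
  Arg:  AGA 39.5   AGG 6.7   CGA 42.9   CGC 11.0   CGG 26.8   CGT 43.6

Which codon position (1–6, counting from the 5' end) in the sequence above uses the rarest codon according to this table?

Codon 1 CAG (Gln): 38.0 per 1000.
Codon 2 CGC (Arg): 11.0 per 1000.
Codon 3 TGT (Cys): 40.2 per 1000.
Codon 4 AAA (Lys): 35.4 per 1000.
Codon 5 GGA (Gly): 15.7 per 1000.
Codon 6 GCT (Ala): 25.2 per 1000.
Lowest frequency is 11.0 at codon 2.

2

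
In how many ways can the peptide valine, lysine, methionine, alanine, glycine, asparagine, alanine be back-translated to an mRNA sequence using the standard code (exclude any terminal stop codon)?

1024

Val: 4 codons.
Lys: 2 codons.
Met: 1 codon.
Ala: 4 codons.
Gly: 4 codons.
Asn: 2 codons.
Ala: 4 codons.
4 × 2 × 1 × 4 × 4 × 2 × 4 = 1024.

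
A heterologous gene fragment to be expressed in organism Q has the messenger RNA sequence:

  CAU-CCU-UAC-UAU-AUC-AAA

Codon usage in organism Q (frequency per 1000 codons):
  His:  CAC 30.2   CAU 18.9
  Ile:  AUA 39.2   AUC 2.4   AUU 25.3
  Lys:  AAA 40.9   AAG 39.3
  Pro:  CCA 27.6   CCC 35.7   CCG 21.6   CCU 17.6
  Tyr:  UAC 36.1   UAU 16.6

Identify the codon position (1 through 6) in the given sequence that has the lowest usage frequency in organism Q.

Codon 1 CAU (His): 18.9 per 1000.
Codon 2 CCU (Pro): 17.6 per 1000.
Codon 3 UAC (Tyr): 36.1 per 1000.
Codon 4 UAU (Tyr): 16.6 per 1000.
Codon 5 AUC (Ile): 2.4 per 1000.
Codon 6 AAA (Lys): 40.9 per 1000.
Lowest frequency is 2.4 at codon 5.

5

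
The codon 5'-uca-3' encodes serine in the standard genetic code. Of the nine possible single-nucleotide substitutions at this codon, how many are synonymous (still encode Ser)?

Position 1: none → 0 synonymous.
Position 2: none → 0 synonymous.
Position 3: UCU, UCC, UCG → 3 synonymous.
Total: 0 + 0 + 3 = 3.

3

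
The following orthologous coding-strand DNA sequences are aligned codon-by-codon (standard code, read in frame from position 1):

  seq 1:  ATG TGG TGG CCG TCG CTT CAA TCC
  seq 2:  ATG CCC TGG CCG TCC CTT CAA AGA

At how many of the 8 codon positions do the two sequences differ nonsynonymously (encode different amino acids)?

2

Codon 1: ATG Met / ATG Met — identical.
Codon 2: TGG Trp / CCC Pro — nonsynonymous.
Codon 3: TGG Trp / TGG Trp — identical.
Codon 4: CCG Pro / CCG Pro — identical.
Codon 5: TCG Ser / TCC Ser — synonymous.
Codon 6: CTT Leu / CTT Leu — identical.
Codon 7: CAA Gln / CAA Gln — identical.
Codon 8: TCC Ser / AGA Arg — nonsynonymous.
Nonsynonymous differences: 2.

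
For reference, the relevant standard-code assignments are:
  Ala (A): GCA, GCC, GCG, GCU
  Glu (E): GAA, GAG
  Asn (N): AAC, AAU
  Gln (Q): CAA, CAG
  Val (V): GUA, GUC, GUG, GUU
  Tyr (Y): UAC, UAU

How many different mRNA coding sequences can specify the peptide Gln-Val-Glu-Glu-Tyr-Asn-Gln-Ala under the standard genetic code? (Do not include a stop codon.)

1024

Gln: 2 codons.
Val: 4 codons.
Glu: 2 codons.
Glu: 2 codons.
Tyr: 2 codons.
Asn: 2 codons.
Gln: 2 codons.
Ala: 4 codons.
2 × 4 × 2 × 2 × 2 × 2 × 2 × 4 = 1024.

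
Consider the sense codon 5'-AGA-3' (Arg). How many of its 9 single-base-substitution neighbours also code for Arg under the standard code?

2

Position 1: CGA → 1 synonymous.
Position 2: none → 0 synonymous.
Position 3: AGG → 1 synonymous.
Total: 1 + 0 + 1 = 2.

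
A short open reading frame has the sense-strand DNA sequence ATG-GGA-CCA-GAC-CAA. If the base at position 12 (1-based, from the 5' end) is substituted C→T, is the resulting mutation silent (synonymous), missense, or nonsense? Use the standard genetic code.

silent

Position 12 falls in codon 4: GAC → Asp.
After the substitution the codon is GAT → Asp.
Both encode Asp, so the change is synonymous.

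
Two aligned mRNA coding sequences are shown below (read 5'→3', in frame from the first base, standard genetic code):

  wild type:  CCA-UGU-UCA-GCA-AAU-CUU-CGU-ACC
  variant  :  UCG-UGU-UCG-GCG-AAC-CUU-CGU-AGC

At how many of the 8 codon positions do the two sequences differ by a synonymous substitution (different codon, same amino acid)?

Codon 1: CCA Pro / UCG Ser — nonsynonymous.
Codon 2: UGU Cys / UGU Cys — identical.
Codon 3: UCA Ser / UCG Ser — synonymous.
Codon 4: GCA Ala / GCG Ala — synonymous.
Codon 5: AAU Asn / AAC Asn — synonymous.
Codon 6: CUU Leu / CUU Leu — identical.
Codon 7: CGU Arg / CGU Arg — identical.
Codon 8: ACC Thr / AGC Ser — nonsynonymous.
Synonymous differences: 3.

3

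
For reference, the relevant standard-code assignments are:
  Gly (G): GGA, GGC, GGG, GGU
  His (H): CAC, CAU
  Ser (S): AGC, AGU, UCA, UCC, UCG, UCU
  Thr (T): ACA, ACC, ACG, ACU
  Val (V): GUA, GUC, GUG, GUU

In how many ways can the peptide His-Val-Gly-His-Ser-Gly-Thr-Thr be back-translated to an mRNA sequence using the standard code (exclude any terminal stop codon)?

24576

His: 2 codons.
Val: 4 codons.
Gly: 4 codons.
His: 2 codons.
Ser: 6 codons.
Gly: 4 codons.
Thr: 4 codons.
Thr: 4 codons.
2 × 4 × 4 × 2 × 6 × 4 × 4 × 4 = 24576.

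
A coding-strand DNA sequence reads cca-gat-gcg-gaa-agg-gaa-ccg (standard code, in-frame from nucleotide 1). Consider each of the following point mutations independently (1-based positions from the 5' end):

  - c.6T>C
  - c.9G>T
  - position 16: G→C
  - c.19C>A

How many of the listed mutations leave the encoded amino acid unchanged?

2

Codon 2: GAT (Asp) → GAC (Asp) — synonymous.
Codon 3: GCG (Ala) → GCT (Ala) — synonymous.
Codon 6: GAA (Glu) → CAA (Gln) — missense.
Codon 7: CCG (Pro) → ACG (Thr) — missense.
Synonymous: 2 of 4.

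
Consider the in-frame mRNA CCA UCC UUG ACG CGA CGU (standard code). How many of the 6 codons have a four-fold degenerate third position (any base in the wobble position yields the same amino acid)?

5

Codon 1 CCA (Pro): third position 4-fold.
Codon 2 UCC (Ser): third position 4-fold.
Codon 3 UUG (Leu): third position 2-fold.
Codon 4 ACG (Thr): third position 4-fold.
Codon 5 CGA (Arg): third position 4-fold.
Codon 6 CGU (Arg): third position 4-fold.
Four-fold degenerate third positions: 5.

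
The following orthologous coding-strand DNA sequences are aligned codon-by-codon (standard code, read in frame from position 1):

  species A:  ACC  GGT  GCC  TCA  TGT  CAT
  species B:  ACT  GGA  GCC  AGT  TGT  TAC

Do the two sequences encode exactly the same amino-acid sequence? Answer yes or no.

no

Codon 1: ACC Thr / ACT Thr — synonymous.
Codon 2: GGT Gly / GGA Gly — synonymous.
Codon 3: GCC Ala / GCC Ala — identical.
Codon 4: TCA Ser / AGT Ser — synonymous.
Codon 5: TGT Cys / TGT Cys — identical.
Codon 6: CAT His / TAC Tyr — nonsynonymous.
Nonsynonymous differences: 1 → different protein.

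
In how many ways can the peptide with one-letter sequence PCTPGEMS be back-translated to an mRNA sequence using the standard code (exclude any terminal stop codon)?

6144

Pro: 4 codons.
Cys: 2 codons.
Thr: 4 codons.
Pro: 4 codons.
Gly: 4 codons.
Glu: 2 codons.
Met: 1 codon.
Ser: 6 codons.
4 × 2 × 4 × 4 × 4 × 2 × 1 × 6 = 6144.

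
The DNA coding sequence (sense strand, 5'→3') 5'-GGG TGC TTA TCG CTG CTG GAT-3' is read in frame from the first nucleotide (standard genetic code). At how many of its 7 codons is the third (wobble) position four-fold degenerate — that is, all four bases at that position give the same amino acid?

4

Codon 1 GGG (Gly): third position 4-fold.
Codon 2 TGC (Cys): third position 2-fold.
Codon 3 TTA (Leu): third position 2-fold.
Codon 4 TCG (Ser): third position 4-fold.
Codon 5 CTG (Leu): third position 4-fold.
Codon 6 CTG (Leu): third position 4-fold.
Codon 7 GAT (Asp): third position 2-fold.
Four-fold degenerate third positions: 4.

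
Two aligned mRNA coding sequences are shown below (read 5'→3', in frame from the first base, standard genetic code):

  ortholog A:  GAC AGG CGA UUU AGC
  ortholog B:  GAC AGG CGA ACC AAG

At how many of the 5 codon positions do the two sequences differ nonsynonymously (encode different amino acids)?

Codon 1: GAC Asp / GAC Asp — identical.
Codon 2: AGG Arg / AGG Arg — identical.
Codon 3: CGA Arg / CGA Arg — identical.
Codon 4: UUU Phe / ACC Thr — nonsynonymous.
Codon 5: AGC Ser / AAG Lys — nonsynonymous.
Nonsynonymous differences: 2.

2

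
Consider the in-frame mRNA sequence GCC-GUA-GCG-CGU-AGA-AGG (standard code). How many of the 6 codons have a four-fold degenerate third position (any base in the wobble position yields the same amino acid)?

4

Codon 1 GCC (Ala): third position 4-fold.
Codon 2 GUA (Val): third position 4-fold.
Codon 3 GCG (Ala): third position 4-fold.
Codon 4 CGU (Arg): third position 4-fold.
Codon 5 AGA (Arg): third position 2-fold.
Codon 6 AGG (Arg): third position 2-fold.
Four-fold degenerate third positions: 4.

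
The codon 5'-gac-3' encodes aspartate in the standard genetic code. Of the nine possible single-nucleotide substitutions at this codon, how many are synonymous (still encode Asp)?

1

Position 1: none → 0 synonymous.
Position 2: none → 0 synonymous.
Position 3: GAU → 1 synonymous.
Total: 0 + 0 + 1 = 1.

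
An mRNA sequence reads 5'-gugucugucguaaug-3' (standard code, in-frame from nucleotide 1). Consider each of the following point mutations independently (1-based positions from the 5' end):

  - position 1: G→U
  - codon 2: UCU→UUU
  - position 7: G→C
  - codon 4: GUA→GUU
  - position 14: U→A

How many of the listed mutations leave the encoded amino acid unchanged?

Codon 1: GUG (Val) → UUG (Leu) — missense.
Codon 2: UCU (Ser) → UUU (Phe) — missense.
Codon 3: GUC (Val) → CUC (Leu) — missense.
Codon 4: GUA (Val) → GUU (Val) — synonymous.
Codon 5: AUG (Met) → AAG (Lys) — missense.
Synonymous: 1 of 5.

1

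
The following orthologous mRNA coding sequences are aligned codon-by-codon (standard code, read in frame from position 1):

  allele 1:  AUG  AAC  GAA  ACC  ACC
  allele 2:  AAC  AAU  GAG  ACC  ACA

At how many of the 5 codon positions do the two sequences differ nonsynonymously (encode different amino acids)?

Codon 1: AUG Met / AAC Asn — nonsynonymous.
Codon 2: AAC Asn / AAU Asn — synonymous.
Codon 3: GAA Glu / GAG Glu — synonymous.
Codon 4: ACC Thr / ACC Thr — identical.
Codon 5: ACC Thr / ACA Thr — synonymous.
Nonsynonymous differences: 1.

1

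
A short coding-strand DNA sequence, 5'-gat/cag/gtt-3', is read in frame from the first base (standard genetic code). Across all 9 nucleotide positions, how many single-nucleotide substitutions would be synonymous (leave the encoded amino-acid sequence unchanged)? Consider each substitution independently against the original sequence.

Codon 1 (GAT, Asp): 1 synonymous substitution.
Codon 2 (CAG, Gln): 1 synonymous substitution.
Codon 3 (GTT, Val): 3 synonymous substitutions.
Total: 1 + 1 + 3 = 5.

5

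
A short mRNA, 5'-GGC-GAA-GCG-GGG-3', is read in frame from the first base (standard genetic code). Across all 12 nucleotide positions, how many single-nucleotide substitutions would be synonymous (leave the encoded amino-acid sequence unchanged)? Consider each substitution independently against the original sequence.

Codon 1 (GGC, Gly): 3 synonymous substitutions.
Codon 2 (GAA, Glu): 1 synonymous substitution.
Codon 3 (GCG, Ala): 3 synonymous substitutions.
Codon 4 (GGG, Gly): 3 synonymous substitutions.
Total: 3 + 1 + 3 + 3 = 10.

10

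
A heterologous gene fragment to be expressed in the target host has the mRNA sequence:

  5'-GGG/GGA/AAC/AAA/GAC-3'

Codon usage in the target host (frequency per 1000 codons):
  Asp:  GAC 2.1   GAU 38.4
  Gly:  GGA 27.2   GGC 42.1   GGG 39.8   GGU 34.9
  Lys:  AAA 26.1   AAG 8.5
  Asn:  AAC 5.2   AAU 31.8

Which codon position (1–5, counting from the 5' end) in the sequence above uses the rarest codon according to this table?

Codon 1 GGG (Gly): 39.8 per 1000.
Codon 2 GGA (Gly): 27.2 per 1000.
Codon 3 AAC (Asn): 5.2 per 1000.
Codon 4 AAA (Lys): 26.1 per 1000.
Codon 5 GAC (Asp): 2.1 per 1000.
Lowest frequency is 2.1 at codon 5.

5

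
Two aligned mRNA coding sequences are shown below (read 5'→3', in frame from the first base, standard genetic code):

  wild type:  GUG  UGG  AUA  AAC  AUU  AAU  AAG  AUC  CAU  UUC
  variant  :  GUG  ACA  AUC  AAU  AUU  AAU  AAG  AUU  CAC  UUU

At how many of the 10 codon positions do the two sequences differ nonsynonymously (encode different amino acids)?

1

Codon 1: GUG Val / GUG Val — identical.
Codon 2: UGG Trp / ACA Thr — nonsynonymous.
Codon 3: AUA Ile / AUC Ile — synonymous.
Codon 4: AAC Asn / AAU Asn — synonymous.
Codon 5: AUU Ile / AUU Ile — identical.
Codon 6: AAU Asn / AAU Asn — identical.
Codon 7: AAG Lys / AAG Lys — identical.
Codon 8: AUC Ile / AUU Ile — synonymous.
Codon 9: CAU His / CAC His — synonymous.
Codon 10: UUC Phe / UUU Phe — synonymous.
Nonsynonymous differences: 1.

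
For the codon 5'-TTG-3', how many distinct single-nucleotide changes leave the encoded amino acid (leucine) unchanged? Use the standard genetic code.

Position 1: CTG → 1 synonymous.
Position 2: none → 0 synonymous.
Position 3: TTA → 1 synonymous.
Total: 1 + 0 + 1 = 2.

2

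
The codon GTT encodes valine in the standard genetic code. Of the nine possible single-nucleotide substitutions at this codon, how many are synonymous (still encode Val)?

3

Position 1: none → 0 synonymous.
Position 2: none → 0 synonymous.
Position 3: GTC, GTA, GTG → 3 synonymous.
Total: 0 + 0 + 3 = 3.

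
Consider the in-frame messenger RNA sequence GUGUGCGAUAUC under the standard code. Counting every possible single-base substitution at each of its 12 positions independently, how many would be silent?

Codon 1 (GUG, Val): 3 synonymous substitutions.
Codon 2 (UGC, Cys): 1 synonymous substitution.
Codon 3 (GAU, Asp): 1 synonymous substitution.
Codon 4 (AUC, Ile): 2 synonymous substitutions.
Total: 3 + 1 + 1 + 2 = 7.

7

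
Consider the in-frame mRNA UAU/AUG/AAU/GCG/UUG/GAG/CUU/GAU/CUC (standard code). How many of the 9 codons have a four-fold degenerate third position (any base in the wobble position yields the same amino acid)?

Codon 1 UAU (Tyr): third position 2-fold.
Codon 2 AUG (Met): third position 1-fold.
Codon 3 AAU (Asn): third position 2-fold.
Codon 4 GCG (Ala): third position 4-fold.
Codon 5 UUG (Leu): third position 2-fold.
Codon 6 GAG (Glu): third position 2-fold.
Codon 7 CUU (Leu): third position 4-fold.
Codon 8 GAU (Asp): third position 2-fold.
Codon 9 CUC (Leu): third position 4-fold.
Four-fold degenerate third positions: 3.

3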